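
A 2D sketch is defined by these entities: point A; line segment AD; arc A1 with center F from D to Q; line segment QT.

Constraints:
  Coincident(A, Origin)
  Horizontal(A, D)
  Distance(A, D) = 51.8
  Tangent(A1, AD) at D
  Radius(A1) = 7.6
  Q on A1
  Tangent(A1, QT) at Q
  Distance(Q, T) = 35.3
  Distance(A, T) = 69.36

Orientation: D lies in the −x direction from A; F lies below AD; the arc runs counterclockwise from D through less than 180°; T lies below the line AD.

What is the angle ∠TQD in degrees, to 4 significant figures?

130.6°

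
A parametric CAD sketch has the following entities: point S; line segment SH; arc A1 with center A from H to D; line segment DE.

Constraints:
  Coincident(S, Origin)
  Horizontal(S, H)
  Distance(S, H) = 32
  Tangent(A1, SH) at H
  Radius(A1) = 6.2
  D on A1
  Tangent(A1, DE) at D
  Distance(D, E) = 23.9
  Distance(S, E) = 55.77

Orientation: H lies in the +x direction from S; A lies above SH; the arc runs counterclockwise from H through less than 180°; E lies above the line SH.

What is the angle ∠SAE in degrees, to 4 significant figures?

153.3°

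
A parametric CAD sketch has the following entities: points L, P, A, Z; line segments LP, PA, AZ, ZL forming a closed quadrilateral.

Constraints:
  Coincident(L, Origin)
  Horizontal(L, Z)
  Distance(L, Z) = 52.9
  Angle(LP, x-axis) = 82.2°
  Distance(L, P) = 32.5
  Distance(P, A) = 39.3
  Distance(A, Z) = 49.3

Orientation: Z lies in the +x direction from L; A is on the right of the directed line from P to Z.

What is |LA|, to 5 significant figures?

8.2054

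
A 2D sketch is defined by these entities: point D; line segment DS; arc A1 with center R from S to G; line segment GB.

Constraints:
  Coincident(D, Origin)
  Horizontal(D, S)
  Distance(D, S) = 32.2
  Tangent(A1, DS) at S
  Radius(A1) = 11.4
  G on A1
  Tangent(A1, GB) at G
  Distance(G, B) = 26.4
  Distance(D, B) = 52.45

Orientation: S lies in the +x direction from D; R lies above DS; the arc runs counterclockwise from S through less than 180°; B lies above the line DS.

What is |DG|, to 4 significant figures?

45.56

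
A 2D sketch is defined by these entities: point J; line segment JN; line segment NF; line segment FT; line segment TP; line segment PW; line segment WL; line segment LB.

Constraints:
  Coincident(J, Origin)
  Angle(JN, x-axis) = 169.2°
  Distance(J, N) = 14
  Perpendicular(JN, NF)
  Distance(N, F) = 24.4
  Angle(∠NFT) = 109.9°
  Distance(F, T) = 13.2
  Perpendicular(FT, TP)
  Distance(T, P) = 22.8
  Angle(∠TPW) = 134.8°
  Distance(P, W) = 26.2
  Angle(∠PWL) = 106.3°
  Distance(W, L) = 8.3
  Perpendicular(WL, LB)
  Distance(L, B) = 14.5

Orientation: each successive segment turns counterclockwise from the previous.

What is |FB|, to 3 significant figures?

25.2

J is at the origin; JN runs at 169.2° with length 14.0, so N = (-13.8, 2.62). The perpendicularity gives NF at right angles to JN, so NF runs at -101°; with |NF| = 24.4, F = (-18.3, -21.3). ∠NFT = 109.9° gives FT at -30.7° from the x-axis; with |FT| = 13.2, T = (-6.97, -28.1). FT is perpendicular to TP, so TP runs at 59.3°; with |TP| = 22.8, P = (4.67, -8.48). ∠TPW = 134.8° gives PW at 104° from the x-axis; with |PW| = 26.2, W = (-1.89, 16.9). ∠PWL = 106.3° gives WL at 178° from the x-axis; with |WL| = 8.3, L = (-10.2, 17.1). WL is perpendicular to LB, so LB runs at -91.8°; with |LB| = 14.5, B = (-10.6, 2.65). Then |FB| = |B − F| = 25.2.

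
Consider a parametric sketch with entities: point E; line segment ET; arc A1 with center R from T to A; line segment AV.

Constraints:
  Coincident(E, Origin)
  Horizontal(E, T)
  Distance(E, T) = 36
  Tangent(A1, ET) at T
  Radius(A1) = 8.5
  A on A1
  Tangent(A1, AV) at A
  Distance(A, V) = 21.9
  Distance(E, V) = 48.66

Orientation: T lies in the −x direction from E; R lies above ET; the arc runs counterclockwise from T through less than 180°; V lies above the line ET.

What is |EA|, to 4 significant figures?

30.54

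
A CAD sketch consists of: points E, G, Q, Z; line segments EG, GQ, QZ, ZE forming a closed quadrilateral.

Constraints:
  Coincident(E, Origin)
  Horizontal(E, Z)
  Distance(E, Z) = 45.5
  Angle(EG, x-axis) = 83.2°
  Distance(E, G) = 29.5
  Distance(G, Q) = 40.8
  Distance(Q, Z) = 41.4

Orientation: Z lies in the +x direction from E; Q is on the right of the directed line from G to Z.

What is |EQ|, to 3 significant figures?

12.8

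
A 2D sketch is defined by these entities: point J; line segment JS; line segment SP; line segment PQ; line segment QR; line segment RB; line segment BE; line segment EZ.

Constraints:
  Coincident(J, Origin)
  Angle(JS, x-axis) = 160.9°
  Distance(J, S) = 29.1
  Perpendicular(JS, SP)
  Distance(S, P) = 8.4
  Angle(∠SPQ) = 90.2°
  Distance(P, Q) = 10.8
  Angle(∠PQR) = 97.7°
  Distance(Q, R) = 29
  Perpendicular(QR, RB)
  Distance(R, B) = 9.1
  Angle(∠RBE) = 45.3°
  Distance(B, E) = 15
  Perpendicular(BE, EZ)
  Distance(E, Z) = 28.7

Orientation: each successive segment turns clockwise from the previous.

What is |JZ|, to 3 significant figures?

28.1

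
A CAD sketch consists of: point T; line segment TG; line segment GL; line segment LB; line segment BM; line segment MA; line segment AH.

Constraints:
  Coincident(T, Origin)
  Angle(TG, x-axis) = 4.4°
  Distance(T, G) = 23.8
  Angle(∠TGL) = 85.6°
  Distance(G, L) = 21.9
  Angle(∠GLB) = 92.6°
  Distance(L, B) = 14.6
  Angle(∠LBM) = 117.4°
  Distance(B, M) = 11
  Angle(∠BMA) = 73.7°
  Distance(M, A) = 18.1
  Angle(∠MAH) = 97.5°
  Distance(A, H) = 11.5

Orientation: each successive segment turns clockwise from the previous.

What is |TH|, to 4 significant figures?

30.92

T is at the origin; TG runs at 4.4° with length 23.8, so G = (23.73, 1.826). ∠TGL = 85.6° gives GL at -90.00° from the x-axis; with |GL| = 21.9, L = (23.73, -20.07). ∠GLB = 92.6° gives LB at -177.4° from the x-axis; with |LB| = 14.6, B = (9.145, -20.74). ∠LBM = 117.4° gives BM at 120.0° from the x-axis; with |BM| = 11.0, M = (3.645, -11.21). ∠BMA = 73.7° gives MA at 13.70° from the x-axis; with |MA| = 18.1, A = (21.23, -6.923). ∠MAH = 97.5° gives AH at -68.80° from the x-axis; with |AH| = 11.5, H = (25.39, -17.65). Then |TH| = |H − T| = 30.92.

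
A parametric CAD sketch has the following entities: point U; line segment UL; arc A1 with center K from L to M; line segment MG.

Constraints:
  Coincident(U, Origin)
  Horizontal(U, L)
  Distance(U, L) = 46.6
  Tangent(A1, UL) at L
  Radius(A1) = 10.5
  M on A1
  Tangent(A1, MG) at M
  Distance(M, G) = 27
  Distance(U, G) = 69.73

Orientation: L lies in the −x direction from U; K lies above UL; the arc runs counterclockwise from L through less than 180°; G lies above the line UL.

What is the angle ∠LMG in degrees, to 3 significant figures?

111°

U is at the origin; U and L share the same y with |UL| = 46.6 and L on the −x side, so L = (-46.6, 0.00). Since A1 is tangent to UL there, KL ⟂ UL, so K = L + (0, 10.5) = (-46.6, 10.5). Since KM ⟂ MG (tangency), |KG| = √(10.5² + 27.0²) = 29.0 regardless of where M sits on A1. So G lies on both circle(U, 69.73) and circle(K, 29.0); the above-UL intersection is G = (-59.4, 36.5). M is the foot of the tangent from G: M = (-39.5, 18.2).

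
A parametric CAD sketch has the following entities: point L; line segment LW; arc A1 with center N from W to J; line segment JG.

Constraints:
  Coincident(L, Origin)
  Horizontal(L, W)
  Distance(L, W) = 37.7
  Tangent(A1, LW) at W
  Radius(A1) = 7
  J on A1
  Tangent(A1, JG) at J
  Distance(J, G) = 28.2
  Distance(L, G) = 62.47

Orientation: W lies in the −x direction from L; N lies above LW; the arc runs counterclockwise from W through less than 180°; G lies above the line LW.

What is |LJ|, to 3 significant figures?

35.3

L is at the origin; L and W share the same y with |LW| = 37.7 and W on the −x side, so W = (-37.7, 0.00). A1 meets LW tangentially, so NW is at right angles to LW, so N = W + (0, 7) = (-37.7, 7.00). Since NJ ⟂ JG (tangency), |NG| = √(7.0² + 28.2²) = 29.1 regardless of where J sits on A1. So G lies on both circle(L, 62.47) and circle(N, 29.1); the above-LW intersection is G = (-54.3, 30.8). J is the foot of the tangent from G: J = (-33.1, 12.3).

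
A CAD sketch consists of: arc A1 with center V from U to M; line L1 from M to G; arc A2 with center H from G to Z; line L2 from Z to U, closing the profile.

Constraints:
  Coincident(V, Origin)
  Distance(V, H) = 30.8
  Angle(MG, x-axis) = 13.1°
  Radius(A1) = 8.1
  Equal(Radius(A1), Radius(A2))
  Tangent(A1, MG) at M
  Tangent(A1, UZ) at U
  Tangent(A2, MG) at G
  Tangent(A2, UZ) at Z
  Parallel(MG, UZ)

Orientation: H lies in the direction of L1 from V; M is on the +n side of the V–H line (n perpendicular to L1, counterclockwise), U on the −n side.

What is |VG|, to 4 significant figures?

31.85

The slot axis is L1's direction at 13.1°, so u = (cos 13.1°, sin 13.1°) = (0.9740, 0.2267) and n = (−sin 13.1°, cos 13.1°) = (-0.2267, 0.9740). V is at the origin and H lies 30.8 along u from V, so H = 30.8·u = (30.00, 6.981). Tangency of A1 to both parallel lines with radius 8.1 puts M and U at V ± 8.1·n: M = (-1.836, 7.889), U = (1.836, -7.889). Equal radii place G and Z the same way about H: G = H + 8.1·n = (28.16, 14.87), Z = H − 8.1·n = (31.83, -0.9083). Then |VG| = |G − V| = 31.85.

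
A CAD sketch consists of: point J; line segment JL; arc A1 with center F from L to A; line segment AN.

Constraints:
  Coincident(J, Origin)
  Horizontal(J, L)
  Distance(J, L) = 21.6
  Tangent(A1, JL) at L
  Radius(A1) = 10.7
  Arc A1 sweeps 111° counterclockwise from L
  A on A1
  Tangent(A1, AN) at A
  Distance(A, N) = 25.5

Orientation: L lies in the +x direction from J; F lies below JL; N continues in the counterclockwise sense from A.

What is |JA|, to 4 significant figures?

18.60

The tangent condition forces FL to be normal to JL, so F = L + (0, -10.7) = (21.60, -10.70). On A1, L sits at bearing 90° from F; a 111° counterclockwise sweep puts A at bearing 201°, so A = F + 10.7·(cos 201°, sin 201°) = (11.61, -14.53). Then |JA| = |A − J| = 18.60.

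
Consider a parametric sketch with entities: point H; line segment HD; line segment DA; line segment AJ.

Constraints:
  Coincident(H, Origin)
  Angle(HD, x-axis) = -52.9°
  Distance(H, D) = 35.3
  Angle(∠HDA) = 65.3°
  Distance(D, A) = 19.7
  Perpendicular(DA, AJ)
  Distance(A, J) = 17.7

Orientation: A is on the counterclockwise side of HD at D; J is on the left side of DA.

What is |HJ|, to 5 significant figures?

15.199

∠HDA = 65.3°, so DA runs at -52.9° + (180° − 65.3°) = 61.800° from the x-axis; with |DA| = 19.7, A = D + 19.7·(cos 61.800°, sin 61.800°) = (30.602, -10.793). DA is perpendicular to AJ; with |AJ| = 17.7 on the left of DA, J = A + 17.7·(-0.88130, 0.47255) = (15.003, -2.4289). Then |HJ| = |J − H| = 15.199.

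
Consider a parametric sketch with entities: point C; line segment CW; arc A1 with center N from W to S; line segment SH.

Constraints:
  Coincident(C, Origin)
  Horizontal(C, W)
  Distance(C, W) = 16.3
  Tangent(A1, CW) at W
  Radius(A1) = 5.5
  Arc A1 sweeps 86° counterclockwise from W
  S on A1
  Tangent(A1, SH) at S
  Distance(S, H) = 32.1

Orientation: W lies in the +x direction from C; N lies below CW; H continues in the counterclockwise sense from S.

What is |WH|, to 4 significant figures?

37.93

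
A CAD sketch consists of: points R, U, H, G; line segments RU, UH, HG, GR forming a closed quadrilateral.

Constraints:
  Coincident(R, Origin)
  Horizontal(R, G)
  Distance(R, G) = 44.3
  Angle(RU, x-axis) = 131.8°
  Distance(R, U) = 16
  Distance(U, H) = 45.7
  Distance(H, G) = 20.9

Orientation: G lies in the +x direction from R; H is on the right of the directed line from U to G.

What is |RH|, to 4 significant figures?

30.58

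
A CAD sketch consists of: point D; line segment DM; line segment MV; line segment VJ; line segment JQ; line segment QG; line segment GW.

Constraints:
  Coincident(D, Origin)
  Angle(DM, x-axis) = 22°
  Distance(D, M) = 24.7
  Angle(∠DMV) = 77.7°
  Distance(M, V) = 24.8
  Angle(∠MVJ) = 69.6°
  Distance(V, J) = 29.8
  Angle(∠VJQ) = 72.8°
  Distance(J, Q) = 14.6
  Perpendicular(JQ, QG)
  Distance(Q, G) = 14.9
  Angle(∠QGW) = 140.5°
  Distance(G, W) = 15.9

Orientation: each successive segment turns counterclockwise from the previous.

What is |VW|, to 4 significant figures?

4.516

D is at the origin; DM runs at 22.0° with length 24.7, so M = (22.90, 9.253). ∠DMV = 77.7° gives MV at 124.3° from the x-axis; with |MV| = 24.8, V = (8.926, 29.74). ∠MVJ = 69.6° gives VJ at -125.3° from the x-axis; with |VJ| = 29.8, J = (-8.294, 5.419). ∠VJQ = 72.8° gives JQ at -18.10° from the x-axis; with |JQ| = 14.6, Q = (5.583, 0.8832). JQ is perpendicular to QG, so QG runs at 71.90°; with |QG| = 14.9, G = (10.21, 15.05). ∠QGW = 140.5° gives GW at 111.4° from the x-axis; with |GW| = 15.9, W = (4.411, 29.85). Then |VW| = |W − V| = 4.516.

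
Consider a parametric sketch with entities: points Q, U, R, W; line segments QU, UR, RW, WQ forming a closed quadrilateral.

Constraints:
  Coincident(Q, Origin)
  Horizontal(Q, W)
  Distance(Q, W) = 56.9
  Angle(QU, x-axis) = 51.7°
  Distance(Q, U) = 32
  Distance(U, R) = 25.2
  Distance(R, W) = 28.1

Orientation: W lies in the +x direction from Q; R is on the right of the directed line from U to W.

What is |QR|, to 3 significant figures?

28.9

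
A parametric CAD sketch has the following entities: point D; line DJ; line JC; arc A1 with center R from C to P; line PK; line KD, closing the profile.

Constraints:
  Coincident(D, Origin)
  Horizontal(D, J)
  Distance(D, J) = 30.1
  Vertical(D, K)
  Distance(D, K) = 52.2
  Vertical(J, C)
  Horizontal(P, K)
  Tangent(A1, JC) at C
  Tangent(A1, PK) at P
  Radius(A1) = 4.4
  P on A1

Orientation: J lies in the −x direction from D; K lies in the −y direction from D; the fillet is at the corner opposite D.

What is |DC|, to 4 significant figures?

56.49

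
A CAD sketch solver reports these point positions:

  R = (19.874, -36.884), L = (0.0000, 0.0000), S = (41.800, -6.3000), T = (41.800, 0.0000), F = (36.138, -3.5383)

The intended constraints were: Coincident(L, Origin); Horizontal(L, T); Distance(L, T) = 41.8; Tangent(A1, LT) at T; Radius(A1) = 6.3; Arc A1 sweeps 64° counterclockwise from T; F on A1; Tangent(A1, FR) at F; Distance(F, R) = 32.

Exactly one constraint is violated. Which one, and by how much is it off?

Distance(F, R) = 32 — off by 5.10.

L = (0.00, 0.00) ✓; L.y = 0.00, T.y = 0.00 ✓; |LT| = 41.80 ✓; ∠(ST, TL) = 90.00° ✓; |ST| = 6.300 ✓; bearing(S→F) − bearing(S→T) = 64.00° ✓; |SF| = 6.300 ✓; ∠(SF, FR) = 90.00° ✓; |FR| = 37.10 ✗.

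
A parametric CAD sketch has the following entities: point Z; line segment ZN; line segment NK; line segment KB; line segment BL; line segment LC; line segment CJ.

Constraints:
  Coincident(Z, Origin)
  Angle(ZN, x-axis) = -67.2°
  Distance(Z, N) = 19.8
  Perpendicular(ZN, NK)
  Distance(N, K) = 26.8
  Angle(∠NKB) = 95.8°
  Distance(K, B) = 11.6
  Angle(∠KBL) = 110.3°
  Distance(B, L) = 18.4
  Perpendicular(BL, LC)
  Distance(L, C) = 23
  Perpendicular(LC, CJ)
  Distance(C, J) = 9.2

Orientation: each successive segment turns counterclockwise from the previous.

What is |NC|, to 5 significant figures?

1.6755

Z is at the origin; ZN runs at -67.2° with length 19.8, so N = (7.6728, -18.253). The perpendicularity gives NK at right angles to ZN, so NK runs at 22.800°; with |NK| = 26.8, K = (32.379, -7.8675). ∠NKB = 95.8° gives KB at 107.00° from the x-axis; with |KB| = 11.6, B = (28.987, 3.2257). ∠KBL = 110.3° gives BL at 176.70° from the x-axis; with |BL| = 18.4, L = (10.618, 4.2848). The perpendicularity gives LC at right angles to BL, so LC runs at -93.300°; with |LC| = 23.0, C = (9.2938, -18.677). Then |NC| = |C − N| = 1.6755.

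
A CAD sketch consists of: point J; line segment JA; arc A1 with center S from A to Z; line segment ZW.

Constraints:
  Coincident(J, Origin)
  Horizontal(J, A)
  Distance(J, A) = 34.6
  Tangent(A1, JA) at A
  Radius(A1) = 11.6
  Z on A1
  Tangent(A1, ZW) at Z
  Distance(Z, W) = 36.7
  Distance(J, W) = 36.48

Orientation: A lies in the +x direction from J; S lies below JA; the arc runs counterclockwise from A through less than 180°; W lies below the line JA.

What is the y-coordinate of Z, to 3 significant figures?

-5.31

J is at the origin; J and A share the same y with |JA| = 34.6 and A on the +x side, so A = (34.6, 0.00). Since A1 is tangent to JA there, SA ⟂ JA, so S = A + (0, -11.6) = (34.6, -11.6). Since SZ ⟂ ZW (tangency), |SW| = √(11.6² + 36.7²) = 38.5 regardless of where Z sits on A1. So W lies on both circle(J, 36.48) and circle(S, 38.5); the below-JA intersection is W = (4.95, -36.1). Z is the foot of the tangent from W: Z = (24.9, -5.31).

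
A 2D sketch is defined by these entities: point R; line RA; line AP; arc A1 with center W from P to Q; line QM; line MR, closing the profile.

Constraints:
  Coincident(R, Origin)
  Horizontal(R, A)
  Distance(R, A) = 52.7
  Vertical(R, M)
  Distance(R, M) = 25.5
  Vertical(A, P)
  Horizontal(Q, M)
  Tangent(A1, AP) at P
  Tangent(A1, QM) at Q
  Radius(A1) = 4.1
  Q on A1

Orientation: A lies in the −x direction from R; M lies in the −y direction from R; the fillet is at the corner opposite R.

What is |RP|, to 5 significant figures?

56.879

R is at the origin; RA is horizontal with |RA| = 52.7 and A on the −x side, so A = (-52.700, 0.0000). RM is vertical with |RM| = 25.5 and M on the −y side, so M = (0.0000, -25.500). The virtual corner opposite R is at (-52.700, -25.500). The tangent condition forces WP to be normal to AP and since A1 is tangent to QM there, WQ ⟂ QM, with radius 4.1, so the center W sits 4.1 in from both sides at W = (-48.600, -21.400). That places the tangent points at P = (-52.700, -21.400) on AP and Q = (-48.600, -25.500) on QM. Then |RP| = |P − R| = 56.879.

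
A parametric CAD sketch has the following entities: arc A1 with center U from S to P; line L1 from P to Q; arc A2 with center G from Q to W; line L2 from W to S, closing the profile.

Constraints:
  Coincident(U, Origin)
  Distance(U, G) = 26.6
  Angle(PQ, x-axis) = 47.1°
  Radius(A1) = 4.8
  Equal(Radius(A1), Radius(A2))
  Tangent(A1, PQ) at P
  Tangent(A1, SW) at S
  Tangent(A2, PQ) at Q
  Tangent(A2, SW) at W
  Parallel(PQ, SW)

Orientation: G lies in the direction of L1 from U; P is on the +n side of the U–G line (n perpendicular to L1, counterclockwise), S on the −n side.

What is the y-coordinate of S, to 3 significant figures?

-3.27

U is at the origin and G lies 26.6 along u from U, so G = 26.6·u = (18.1, 19.5). Tangency of A1 to both parallel lines with radius 4.8 puts P and S at U ± 4.8·n: P = (-3.52, 3.27), S = (3.52, -3.27). So S.y = -3.27.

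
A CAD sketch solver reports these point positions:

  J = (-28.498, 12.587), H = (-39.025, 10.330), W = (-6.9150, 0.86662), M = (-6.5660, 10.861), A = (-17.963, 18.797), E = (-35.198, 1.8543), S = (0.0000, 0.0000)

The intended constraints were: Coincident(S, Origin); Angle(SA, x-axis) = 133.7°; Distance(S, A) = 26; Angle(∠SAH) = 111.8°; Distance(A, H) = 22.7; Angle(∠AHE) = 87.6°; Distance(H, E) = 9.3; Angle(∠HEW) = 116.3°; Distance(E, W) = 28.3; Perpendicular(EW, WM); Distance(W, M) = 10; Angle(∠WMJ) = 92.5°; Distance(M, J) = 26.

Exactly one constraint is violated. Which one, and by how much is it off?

Distance(M, J) = 26 — off by 4.00.

S = (0.00, 0.00) ✓; SA at 133.7° ✓; |SA| = 26.00 ✓; ∠SAH = 111.8° ✓; |AH| = 22.70 ✓; ∠AHE = 87.60° ✓; |HE| = 9.300 ✓; ∠HEW = 116.3° ✓; |EW| = 28.30 ✓; ∠(EW, WM) = 90.00° ✓; |WM| = 10.00 ✓; ∠WMJ = 92.50° ✓; |MJ| = 22.00 ✗.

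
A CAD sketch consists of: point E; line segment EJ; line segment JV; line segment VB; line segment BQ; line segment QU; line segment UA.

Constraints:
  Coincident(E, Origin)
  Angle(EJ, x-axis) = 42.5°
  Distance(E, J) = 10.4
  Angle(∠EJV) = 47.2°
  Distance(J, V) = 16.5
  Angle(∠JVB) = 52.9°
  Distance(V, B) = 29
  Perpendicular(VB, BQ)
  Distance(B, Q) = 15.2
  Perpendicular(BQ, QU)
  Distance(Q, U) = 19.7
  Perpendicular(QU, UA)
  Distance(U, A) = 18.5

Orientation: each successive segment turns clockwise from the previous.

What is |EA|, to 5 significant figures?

6.6962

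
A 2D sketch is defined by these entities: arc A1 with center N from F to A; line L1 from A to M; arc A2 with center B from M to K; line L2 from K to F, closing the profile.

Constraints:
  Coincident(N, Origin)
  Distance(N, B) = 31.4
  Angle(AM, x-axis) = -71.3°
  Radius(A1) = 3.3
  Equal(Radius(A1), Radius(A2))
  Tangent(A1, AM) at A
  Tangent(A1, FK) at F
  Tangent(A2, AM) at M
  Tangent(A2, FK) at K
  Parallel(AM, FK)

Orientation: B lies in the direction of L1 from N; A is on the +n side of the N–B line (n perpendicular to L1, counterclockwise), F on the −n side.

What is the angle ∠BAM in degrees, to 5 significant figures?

5.9995°

The slot axis is L1's direction at -71.3°, so u = (cos -71.3°, sin -71.3°) = (0.32061, -0.94721) and n = (−sin -71.3°, cos -71.3°) = (0.94721, 0.32061). N is at the origin and B lies 31.4 along u from N, so B = 31.4·u = (10.067, -29.742). Tangency of A1 to both parallel lines with radius 3.3 puts A and F at N ± 3.3·n: A = (3.1258, 1.0580), F = (-3.1258, -1.0580). Equal radii place M and K the same way about B: M = B + 3.3·n = (13.193, -28.684), K = B − 3.3·n = (6.9415, -30.800). Then cos ∠BAM = AB·AM / (|AB||AM|), giving 5.9995°.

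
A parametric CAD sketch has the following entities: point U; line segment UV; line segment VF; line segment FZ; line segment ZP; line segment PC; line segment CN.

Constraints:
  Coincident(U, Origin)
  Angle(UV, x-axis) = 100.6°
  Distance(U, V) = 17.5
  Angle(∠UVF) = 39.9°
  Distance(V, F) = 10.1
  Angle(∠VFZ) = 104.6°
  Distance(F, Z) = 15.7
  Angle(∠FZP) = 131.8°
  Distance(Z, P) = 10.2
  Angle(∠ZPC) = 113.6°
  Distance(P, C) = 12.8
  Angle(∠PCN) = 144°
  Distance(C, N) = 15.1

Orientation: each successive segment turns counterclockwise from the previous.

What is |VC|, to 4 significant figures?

21.87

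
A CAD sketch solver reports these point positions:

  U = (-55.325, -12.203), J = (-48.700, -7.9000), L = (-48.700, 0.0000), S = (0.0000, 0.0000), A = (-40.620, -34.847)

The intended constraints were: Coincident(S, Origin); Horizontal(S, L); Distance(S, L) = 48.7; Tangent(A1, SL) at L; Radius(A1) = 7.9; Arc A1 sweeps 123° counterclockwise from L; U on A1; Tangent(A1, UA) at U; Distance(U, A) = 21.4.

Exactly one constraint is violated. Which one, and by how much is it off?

Distance(U, A) = 21.4 — off by 5.60.

S = (0.00, 0.00) ✓; S.y = 0.00, L.y = 0.00 ✓; |SL| = 48.70 ✓; ∠(JL, LS) = 90.00° ✓; |JL| = 7.900 ✓; bearing(J→U) − bearing(J→L) = 123.0° ✓; |JU| = 7.900 ✓; ∠(JU, UA) = 90.00° ✓; |UA| = 27.00 ✗.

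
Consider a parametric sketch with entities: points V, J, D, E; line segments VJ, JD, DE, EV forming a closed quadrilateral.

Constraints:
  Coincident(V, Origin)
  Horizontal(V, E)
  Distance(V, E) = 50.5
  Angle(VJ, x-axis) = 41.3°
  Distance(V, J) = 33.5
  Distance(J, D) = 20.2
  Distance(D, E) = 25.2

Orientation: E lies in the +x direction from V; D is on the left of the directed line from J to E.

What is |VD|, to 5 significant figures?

51.486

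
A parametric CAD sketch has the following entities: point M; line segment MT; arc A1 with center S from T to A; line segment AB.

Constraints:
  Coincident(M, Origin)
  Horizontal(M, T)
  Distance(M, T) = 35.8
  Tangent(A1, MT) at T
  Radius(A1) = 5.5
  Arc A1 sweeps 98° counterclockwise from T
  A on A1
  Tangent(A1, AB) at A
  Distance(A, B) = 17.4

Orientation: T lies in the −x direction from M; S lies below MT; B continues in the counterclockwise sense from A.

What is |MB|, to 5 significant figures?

45.381

M is at the origin; MT is horizontal with |MT| = 35.8 and T on the −x side, so T = (-35.800, 0.0000). The tangent condition forces ST to be normal to MT, so S = T + (0, -5.5) = (-35.800, -5.5000). On A1, T sits at bearing 90° from S; a 98° counterclockwise sweep puts A at bearing 188°, so A = S + 5.5·(cos 188°, sin 188°) = (-41.246, -6.2655). Since A1 is tangent to AB there, SA ⟂ AB, so AB runs along (−sin 188°, cos 188°); with |AB| = 17.4, B = (-38.825, -23.496). Then |MB| = |B − M| = 45.381.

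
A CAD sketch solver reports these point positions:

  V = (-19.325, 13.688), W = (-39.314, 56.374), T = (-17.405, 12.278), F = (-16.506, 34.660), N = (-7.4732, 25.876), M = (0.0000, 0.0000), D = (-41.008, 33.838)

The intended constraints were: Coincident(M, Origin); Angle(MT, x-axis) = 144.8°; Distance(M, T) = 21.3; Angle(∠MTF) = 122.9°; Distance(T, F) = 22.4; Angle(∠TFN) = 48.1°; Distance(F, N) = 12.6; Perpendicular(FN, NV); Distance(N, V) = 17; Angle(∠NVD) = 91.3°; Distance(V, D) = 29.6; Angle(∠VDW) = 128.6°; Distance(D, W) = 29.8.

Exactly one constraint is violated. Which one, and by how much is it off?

Distance(D, W) = 29.8 — off by 7.20.

M = (0.00, 0.00) ✓; MT at 144.8° ✓; |MT| = 21.30 ✓; ∠MTF = 122.9° ✓; |TF| = 22.40 ✓; ∠TFN = 48.10° ✓; |FN| = 12.60 ✓; ∠(FN, NV) = 90.00° ✓; |NV| = 17.00 ✓; ∠NVD = 91.30° ✓; |VD| = 29.60 ✓; ∠VDW = 128.6° ✓; |DW| = 22.60 ✗.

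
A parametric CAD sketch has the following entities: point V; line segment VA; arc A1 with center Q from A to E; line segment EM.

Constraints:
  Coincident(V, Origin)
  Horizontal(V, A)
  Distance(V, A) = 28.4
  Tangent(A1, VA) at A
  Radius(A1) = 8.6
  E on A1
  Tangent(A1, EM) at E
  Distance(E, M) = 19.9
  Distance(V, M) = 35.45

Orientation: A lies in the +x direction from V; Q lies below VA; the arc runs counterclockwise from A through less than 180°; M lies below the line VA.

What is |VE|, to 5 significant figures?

21.736

Checks: |QE| = 8.600 ✓; ∠(QE, EM) = 90.00° ✓; |EM| = 19.90 ✓; |VM| = 35.45 ✓.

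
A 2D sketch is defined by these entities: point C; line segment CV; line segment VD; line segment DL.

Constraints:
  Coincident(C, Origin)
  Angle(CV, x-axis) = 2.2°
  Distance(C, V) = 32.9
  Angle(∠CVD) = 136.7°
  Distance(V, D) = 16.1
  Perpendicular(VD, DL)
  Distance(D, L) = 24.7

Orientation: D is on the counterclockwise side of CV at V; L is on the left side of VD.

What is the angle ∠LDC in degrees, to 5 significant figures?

60.600°

∠CVD = 136.7°, so VD runs at 2.2° + (180° − 136.7°) = 45.500° from the x-axis; with |VD| = 16.1, D = V + 16.1·(cos 45.500°, sin 45.500°) = (44.160, 12.746). VD is perpendicular to DL; with |DL| = 24.7 on the left of VD, L = D + 24.7·(-0.71325, 0.70091) = (26.543, 30.059). Then cos ∠LDC = DL·DC / (|DL||DC|), giving 60.600°.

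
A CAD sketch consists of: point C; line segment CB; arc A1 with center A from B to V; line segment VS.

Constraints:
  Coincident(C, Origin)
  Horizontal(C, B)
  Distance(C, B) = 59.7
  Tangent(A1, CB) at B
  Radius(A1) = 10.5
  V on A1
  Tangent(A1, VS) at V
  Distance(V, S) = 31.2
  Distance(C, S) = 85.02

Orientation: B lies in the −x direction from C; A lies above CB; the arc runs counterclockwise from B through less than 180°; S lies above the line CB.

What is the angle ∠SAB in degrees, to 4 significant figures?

151.7°

C is at the origin; C and B share the same y with |CB| = 59.7 and B on the −x side, so B = (-59.70, 0.000). A1 meets CB tangentially, so AB is at right angles to CB, so A = B + (0, 10.5) = (-59.70, 10.50). Since AV ⟂ VS (tangency), |AS| = √(10.5² + 31.2²) = 32.92 regardless of where V sits on A1. So S lies on both circle(C, 85.02) and circle(A, 32.92); the above-CB intersection is S = (-75.29, 39.49). V is the foot of the tangent from S: V = (-52.52, 18.16).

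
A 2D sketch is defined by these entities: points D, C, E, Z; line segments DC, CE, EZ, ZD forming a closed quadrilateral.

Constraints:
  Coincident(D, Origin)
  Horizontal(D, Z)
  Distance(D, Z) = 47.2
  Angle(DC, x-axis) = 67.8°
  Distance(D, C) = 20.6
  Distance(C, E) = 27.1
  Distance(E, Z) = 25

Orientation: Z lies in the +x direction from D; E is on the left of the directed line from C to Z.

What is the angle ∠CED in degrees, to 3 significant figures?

26.4°

D is at the origin; D and Z share the same y with |DZ| = 47.2 and Z in +x, so Z = (47.2, 0). DC runs at 67.8° with |DC| = 20.6, so C = (7.78, 19.1). E is determined by |CE| = 27.1 and |EZ| = 25.0 together: it lies at the intersection of circle(C, 27.1) and circle(Z, 25.0). With |CZ| = 43.8, the foot of the radical line on CZ is 23.1 from C and the perpendicular offset is √(27.1² − 23.1²) = 14.1. Taking the left-of-CZ solution: E = (34.8, 21.7).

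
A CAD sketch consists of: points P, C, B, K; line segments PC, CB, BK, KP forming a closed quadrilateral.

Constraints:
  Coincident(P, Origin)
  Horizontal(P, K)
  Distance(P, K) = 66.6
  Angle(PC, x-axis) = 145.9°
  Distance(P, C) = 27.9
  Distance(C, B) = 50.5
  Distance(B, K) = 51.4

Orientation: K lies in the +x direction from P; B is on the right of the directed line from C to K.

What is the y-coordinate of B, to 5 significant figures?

-14.623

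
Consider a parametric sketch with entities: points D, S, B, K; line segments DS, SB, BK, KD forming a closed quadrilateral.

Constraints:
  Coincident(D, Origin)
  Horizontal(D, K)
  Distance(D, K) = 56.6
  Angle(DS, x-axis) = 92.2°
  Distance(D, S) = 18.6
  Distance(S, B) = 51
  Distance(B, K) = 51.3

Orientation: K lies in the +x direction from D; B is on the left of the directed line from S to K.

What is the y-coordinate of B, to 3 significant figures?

48.7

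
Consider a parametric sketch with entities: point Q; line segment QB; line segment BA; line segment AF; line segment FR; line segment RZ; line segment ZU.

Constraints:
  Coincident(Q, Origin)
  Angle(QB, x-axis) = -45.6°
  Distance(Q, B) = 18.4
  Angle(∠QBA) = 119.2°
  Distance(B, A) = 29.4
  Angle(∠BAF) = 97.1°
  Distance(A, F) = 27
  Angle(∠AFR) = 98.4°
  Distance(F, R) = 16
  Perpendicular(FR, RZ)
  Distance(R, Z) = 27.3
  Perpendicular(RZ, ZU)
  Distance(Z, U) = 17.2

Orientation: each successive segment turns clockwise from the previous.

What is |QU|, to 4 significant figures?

38.96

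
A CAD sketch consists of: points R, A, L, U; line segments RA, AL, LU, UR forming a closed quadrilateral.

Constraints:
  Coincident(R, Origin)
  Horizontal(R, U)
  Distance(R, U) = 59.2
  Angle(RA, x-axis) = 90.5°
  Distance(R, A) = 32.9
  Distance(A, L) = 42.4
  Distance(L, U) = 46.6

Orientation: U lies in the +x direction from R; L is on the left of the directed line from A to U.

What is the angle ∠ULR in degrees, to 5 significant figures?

66.762°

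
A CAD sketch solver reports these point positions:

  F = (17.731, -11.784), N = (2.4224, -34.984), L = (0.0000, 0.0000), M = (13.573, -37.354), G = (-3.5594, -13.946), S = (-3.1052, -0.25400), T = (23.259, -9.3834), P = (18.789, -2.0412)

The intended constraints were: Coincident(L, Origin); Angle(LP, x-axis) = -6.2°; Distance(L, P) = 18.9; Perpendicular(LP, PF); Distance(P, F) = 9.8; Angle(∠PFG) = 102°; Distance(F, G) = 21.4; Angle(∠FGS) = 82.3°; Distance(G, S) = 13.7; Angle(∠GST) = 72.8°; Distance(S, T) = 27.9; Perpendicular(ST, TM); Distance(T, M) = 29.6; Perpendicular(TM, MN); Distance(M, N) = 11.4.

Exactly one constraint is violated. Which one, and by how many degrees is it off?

Perpendicular(TM, MN) — off by 7.10°.

L = (0.00, 0.00) ✓; LP at -6.200° ✓; |LP| = 18.90 ✓; ∠(LP, PF) = 90.00° ✓; |PF| = 9.800 ✓; ∠PFG = 102.0° ✓; |FG| = 21.40 ✓; ∠FGS = 82.30° ✓; |GS| = 13.70 ✓; ∠GST = 72.80° ✓; |ST| = 27.90 ✓; ∠(ST, TM) = 90.00° ✓; |TM| = 29.60 ✓; ∠(TM, MN) = 82.90° ✗; |MN| = 11.40 ✓.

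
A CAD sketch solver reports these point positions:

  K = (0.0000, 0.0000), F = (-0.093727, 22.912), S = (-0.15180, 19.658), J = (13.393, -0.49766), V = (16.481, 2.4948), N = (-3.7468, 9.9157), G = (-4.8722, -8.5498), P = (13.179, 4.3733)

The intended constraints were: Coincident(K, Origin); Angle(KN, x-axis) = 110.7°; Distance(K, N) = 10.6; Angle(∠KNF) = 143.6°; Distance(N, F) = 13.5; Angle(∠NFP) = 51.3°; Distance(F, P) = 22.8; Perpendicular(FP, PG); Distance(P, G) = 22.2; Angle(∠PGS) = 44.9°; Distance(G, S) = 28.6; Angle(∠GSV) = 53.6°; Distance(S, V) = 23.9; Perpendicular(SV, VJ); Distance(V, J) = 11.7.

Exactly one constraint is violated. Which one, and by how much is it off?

Distance(V, J) = 11.7 — off by 7.40.

K = (0.00, 0.00) ✓; KN at 110.7° ✓; |KN| = 10.60 ✓; ∠KNF = 143.6° ✓; |NF| = 13.50 ✓; ∠NFP = 51.30° ✓; |FP| = 22.80 ✓; ∠(FP, PG) = 90.00° ✓; |PG| = 22.20 ✓; ∠PGS = 44.90° ✓; |GS| = 28.60 ✓; ∠GSV = 53.60° ✓; |SV| = 23.90 ✓; ∠(SV, VJ) = 90.00° ✓; |VJ| = 4.300 ✗.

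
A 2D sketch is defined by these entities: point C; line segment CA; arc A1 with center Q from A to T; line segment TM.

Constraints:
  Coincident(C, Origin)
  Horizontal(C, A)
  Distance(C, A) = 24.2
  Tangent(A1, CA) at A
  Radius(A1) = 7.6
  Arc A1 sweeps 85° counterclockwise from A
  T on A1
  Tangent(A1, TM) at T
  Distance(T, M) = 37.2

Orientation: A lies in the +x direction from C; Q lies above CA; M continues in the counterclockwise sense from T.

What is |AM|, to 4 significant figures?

45.31

C is at the origin; CA is horizontal with |CA| = 24.2 and A on the +x side, so A = (24.20, 0.000). Tangency of A1 to CA means the radius QA is perpendicular to CA, so Q = A + (0, 7.6) = (24.20, 7.600). On A1, A sits at bearing -90° from Q; an 85° counterclockwise sweep puts T at bearing -5°, so T = Q + 7.6·(cos -5°, sin -5°) = (31.77, 6.938). Tangency of A1 to TM means the radius QT is perpendicular to TM, so TM runs along (−sin -5°, cos -5°); with |TM| = 37.2, M = (35.01, 44.00). Then |AM| = |M − A| = 45.31.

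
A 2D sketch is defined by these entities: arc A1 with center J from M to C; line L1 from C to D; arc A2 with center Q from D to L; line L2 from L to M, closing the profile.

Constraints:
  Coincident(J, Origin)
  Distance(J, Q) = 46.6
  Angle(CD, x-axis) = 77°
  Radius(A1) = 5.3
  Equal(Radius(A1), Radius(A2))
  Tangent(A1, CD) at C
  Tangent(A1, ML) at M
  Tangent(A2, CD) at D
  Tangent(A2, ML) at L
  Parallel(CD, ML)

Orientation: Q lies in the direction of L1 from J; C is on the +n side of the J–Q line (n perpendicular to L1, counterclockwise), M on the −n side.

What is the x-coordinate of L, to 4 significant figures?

15.65

Tangency of A1 to both parallel lines with radius 5.3 puts C and M at J ± 5.3·n: C = (-5.164, 1.192), M = (5.164, -1.192). Equal radii place D and L the same way about Q: D = Q + 5.3·n = (5.319, 46.60), L = Q − 5.3·n = (15.65, 44.21). So L.x = 15.65.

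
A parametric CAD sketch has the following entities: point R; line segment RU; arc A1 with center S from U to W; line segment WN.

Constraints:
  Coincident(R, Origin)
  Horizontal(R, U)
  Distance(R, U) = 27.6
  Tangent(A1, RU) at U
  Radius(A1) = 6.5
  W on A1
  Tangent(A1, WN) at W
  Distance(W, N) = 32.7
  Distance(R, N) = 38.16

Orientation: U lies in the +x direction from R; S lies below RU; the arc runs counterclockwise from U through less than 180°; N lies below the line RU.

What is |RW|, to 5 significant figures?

21.865

Checks: |SW| = 6.500 ✓; ∠(SW, WN) = 90.00° ✓; |WN| = 32.70 ✓; |RN| = 38.16 ✓.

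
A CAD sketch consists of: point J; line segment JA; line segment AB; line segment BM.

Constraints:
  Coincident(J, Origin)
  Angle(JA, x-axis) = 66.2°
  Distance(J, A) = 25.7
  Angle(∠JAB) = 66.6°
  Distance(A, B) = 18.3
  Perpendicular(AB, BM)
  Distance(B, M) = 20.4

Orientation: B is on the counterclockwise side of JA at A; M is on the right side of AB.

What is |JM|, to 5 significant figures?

44.725

J is at the origin; JA runs at 66.2° with length 25.7, so A = 25.7·(cos 66.2°, sin 66.2°) = (10.371, 23.514). ∠JAB = 66.6°, so AB runs at 66.2° + (180° − 66.6°) = 179.60° from the x-axis; with |AB| = 18.3, B = A + 18.3·(cos 179.60°, sin 179.60°) = (-7.9284, 23.642). AB ⟂ BM; with |BM| = 20.4 on the right of AB, M = B + 20.4·(0.0069813, 0.99998) = (-7.7860, 44.042). Then |JM| = |M − J| = 44.725.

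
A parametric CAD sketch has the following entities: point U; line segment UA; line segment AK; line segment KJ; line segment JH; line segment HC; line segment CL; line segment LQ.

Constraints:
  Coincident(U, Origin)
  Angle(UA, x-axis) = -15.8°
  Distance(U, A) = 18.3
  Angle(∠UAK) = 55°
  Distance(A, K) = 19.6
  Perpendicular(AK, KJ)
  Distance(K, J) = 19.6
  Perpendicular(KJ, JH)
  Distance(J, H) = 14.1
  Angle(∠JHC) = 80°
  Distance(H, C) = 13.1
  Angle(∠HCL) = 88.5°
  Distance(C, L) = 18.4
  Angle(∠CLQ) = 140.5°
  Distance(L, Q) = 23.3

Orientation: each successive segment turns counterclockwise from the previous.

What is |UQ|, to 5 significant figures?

32.866

U is at the origin; UA runs at -15.8° with length 18.3, so A = (17.609, -4.9827). ∠UAK = 55.0° gives AK at 109.20° from the x-axis; with |AK| = 19.6, K = (11.163, 13.527). AK is perpendicular to KJ, so KJ runs at -160.80°; with |KJ| = 19.6, J = (-7.3470, 7.0813). The perpendicularity gives JH at right angles to KJ, so JH runs at -70.800°; with |JH| = 14.1, H = (-2.7100, -6.2344). ∠JHC = 80.0° gives HC at 29.200° from the x-axis; with |HC| = 13.1, C = (8.7253, 0.15652). ∠HCL = 88.5° gives CL at 120.70° from the x-axis; with |CL| = 18.4, L = (-0.66866, 15.978). ∠CLQ = 140.5° gives LQ at 160.20° from the x-axis; with |LQ| = 23.3, Q = (-22.591, 23.870). Then |UQ| = |Q − U| = 32.866.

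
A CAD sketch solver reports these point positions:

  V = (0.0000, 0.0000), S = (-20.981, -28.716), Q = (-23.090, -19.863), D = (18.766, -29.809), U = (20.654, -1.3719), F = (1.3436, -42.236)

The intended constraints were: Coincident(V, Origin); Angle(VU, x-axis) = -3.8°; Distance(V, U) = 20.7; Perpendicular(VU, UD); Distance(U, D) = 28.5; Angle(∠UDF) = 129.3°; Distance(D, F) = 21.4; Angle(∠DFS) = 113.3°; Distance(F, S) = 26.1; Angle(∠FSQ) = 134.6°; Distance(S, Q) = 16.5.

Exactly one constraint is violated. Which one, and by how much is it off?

Distance(S, Q) = 16.5 — off by 7.40.

V = (0.00, 0.00) ✓; VU at -3.800° ✓; |VU| = 20.70 ✓; ∠(VU, UD) = 90.00° ✓; |UD| = 28.50 ✓; ∠UDF = 129.3° ✓; |DF| = 21.40 ✓; ∠DFS = 113.3° ✓; |FS| = 26.10 ✓; ∠FSQ = 134.6° ✓; |SQ| = 9.101 ✗.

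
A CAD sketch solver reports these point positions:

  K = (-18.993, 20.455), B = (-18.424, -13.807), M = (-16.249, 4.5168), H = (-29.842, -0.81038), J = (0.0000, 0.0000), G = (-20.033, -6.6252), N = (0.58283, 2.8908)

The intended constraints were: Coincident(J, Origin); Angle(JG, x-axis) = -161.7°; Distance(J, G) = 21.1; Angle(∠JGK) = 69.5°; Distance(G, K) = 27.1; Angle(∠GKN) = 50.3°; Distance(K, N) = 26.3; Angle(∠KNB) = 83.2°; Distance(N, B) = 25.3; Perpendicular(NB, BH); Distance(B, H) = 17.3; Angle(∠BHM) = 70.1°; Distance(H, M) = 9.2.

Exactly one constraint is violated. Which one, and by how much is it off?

Distance(H, M) = 9.2 — off by 5.40.

J = (0.00, 0.00) ✓; JG at -161.7° ✓; |JG| = 21.10 ✓; ∠JGK = 69.50° ✓; |GK| = 27.10 ✓; ∠GKN = 50.30° ✓; |KN| = 26.30 ✓; ∠KNB = 83.20° ✓; |NB| = 25.30 ✓; ∠(NB, BH) = 90.00° ✓; |BH| = 17.30 ✓; ∠BHM = 70.10° ✓; |HM| = 14.60 ✗.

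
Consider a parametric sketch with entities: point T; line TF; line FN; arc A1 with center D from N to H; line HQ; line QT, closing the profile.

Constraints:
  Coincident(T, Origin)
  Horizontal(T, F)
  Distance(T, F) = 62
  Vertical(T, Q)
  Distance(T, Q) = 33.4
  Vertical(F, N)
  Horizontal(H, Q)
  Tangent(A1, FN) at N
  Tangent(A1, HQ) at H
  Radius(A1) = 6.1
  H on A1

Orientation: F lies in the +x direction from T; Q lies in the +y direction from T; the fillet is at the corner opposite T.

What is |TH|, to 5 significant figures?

65.118

The virtual corner opposite T is at (62.000, 33.400). Tangency of A1 to FN means the radius DN is perpendicular to FN and A1 meets HQ tangentially, so DH is at right angles to HQ, with radius 6.1, so the center D sits 6.1 in from both sides at D = (55.900, 27.300). That places the tangent points at N = (62.000, 27.300) on FN and H = (55.900, 33.400) on HQ. Then |TH| = |H − T| = 65.118.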